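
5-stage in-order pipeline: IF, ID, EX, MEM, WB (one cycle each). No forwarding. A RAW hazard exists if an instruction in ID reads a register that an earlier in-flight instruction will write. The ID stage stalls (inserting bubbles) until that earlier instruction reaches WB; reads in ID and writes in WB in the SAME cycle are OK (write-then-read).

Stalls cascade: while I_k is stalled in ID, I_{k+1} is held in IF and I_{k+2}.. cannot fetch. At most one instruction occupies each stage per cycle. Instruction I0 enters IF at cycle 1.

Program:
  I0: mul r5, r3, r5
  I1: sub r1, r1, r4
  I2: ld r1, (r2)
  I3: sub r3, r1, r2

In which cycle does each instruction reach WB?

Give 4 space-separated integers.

I0 mul r5 <- r3,r5: IF@1 ID@2 stall=0 (-) EX@3 MEM@4 WB@5
I1 sub r1 <- r1,r4: IF@2 ID@3 stall=0 (-) EX@4 MEM@5 WB@6
I2 ld r1 <- r2: IF@3 ID@4 stall=0 (-) EX@5 MEM@6 WB@7
I3 sub r3 <- r1,r2: IF@4 ID@5 stall=2 (RAW on I2.r1 (WB@7)) EX@8 MEM@9 WB@10

Answer: 5 6 7 10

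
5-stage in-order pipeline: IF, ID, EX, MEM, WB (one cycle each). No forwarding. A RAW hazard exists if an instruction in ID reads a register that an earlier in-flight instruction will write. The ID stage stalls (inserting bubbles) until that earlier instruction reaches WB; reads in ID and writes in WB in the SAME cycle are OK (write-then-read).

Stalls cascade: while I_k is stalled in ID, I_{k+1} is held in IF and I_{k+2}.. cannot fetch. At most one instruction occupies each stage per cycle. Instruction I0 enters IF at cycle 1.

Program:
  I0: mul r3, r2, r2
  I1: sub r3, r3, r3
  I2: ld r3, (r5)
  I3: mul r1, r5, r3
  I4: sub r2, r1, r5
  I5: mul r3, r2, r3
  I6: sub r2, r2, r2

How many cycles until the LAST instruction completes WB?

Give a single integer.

I0 mul r3 <- r2,r2: IF@1 ID@2 stall=0 (-) EX@3 MEM@4 WB@5
I1 sub r3 <- r3,r3: IF@2 ID@3 stall=2 (RAW on I0.r3 (WB@5)) EX@6 MEM@7 WB@8
I2 ld r3 <- r5: IF@3 ID@6 stall=0 (-) EX@7 MEM@8 WB@9
I3 mul r1 <- r5,r3: IF@6 ID@7 stall=2 (RAW on I2.r3 (WB@9)) EX@10 MEM@11 WB@12
I4 sub r2 <- r1,r5: IF@7 ID@10 stall=2 (RAW on I3.r1 (WB@12)) EX@13 MEM@14 WB@15
I5 mul r3 <- r2,r3: IF@10 ID@13 stall=2 (RAW on I4.r2 (WB@15)) EX@16 MEM@17 WB@18
I6 sub r2 <- r2,r2: IF@13 ID@16 stall=0 (-) EX@17 MEM@18 WB@19

Answer: 19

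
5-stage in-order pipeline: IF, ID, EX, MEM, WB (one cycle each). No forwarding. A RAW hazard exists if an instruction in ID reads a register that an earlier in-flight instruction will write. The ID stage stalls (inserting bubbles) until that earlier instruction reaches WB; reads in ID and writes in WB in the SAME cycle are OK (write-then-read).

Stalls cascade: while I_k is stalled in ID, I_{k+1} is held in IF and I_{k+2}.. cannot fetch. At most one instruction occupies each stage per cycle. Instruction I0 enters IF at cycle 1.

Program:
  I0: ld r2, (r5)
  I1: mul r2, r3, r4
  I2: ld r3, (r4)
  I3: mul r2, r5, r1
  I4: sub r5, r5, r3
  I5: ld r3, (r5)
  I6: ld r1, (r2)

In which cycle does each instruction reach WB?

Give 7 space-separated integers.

Answer: 5 6 7 8 10 13 14

Derivation:
I0 ld r2 <- r5: IF@1 ID@2 stall=0 (-) EX@3 MEM@4 WB@5
I1 mul r2 <- r3,r4: IF@2 ID@3 stall=0 (-) EX@4 MEM@5 WB@6
I2 ld r3 <- r4: IF@3 ID@4 stall=0 (-) EX@5 MEM@6 WB@7
I3 mul r2 <- r5,r1: IF@4 ID@5 stall=0 (-) EX@6 MEM@7 WB@8
I4 sub r5 <- r5,r3: IF@5 ID@6 stall=1 (RAW on I2.r3 (WB@7)) EX@8 MEM@9 WB@10
I5 ld r3 <- r5: IF@6 ID@8 stall=2 (RAW on I4.r5 (WB@10)) EX@11 MEM@12 WB@13
I6 ld r1 <- r2: IF@8 ID@11 stall=0 (-) EX@12 MEM@13 WB@14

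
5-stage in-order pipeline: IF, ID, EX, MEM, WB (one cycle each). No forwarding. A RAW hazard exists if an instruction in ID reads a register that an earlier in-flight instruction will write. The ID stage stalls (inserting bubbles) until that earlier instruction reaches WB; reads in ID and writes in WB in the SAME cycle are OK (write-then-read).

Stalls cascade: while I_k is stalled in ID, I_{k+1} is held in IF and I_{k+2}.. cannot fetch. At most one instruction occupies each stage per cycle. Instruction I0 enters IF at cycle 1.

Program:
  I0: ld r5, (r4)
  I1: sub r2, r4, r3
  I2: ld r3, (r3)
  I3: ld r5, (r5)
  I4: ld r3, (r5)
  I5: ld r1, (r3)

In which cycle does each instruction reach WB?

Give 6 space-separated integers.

I0 ld r5 <- r4: IF@1 ID@2 stall=0 (-) EX@3 MEM@4 WB@5
I1 sub r2 <- r4,r3: IF@2 ID@3 stall=0 (-) EX@4 MEM@5 WB@6
I2 ld r3 <- r3: IF@3 ID@4 stall=0 (-) EX@5 MEM@6 WB@7
I3 ld r5 <- r5: IF@4 ID@5 stall=0 (-) EX@6 MEM@7 WB@8
I4 ld r3 <- r5: IF@5 ID@6 stall=2 (RAW on I3.r5 (WB@8)) EX@9 MEM@10 WB@11
I5 ld r1 <- r3: IF@6 ID@9 stall=2 (RAW on I4.r3 (WB@11)) EX@12 MEM@13 WB@14

Answer: 5 6 7 8 11 14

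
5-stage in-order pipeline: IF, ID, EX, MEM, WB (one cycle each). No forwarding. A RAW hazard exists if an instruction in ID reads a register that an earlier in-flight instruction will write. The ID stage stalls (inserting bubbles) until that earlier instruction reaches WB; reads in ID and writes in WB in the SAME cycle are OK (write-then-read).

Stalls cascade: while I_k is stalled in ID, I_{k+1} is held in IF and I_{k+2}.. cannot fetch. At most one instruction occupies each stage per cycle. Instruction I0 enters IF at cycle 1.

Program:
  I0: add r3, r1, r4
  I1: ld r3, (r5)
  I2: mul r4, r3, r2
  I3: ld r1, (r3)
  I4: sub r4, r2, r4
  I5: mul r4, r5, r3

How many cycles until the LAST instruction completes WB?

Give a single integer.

Answer: 13

Derivation:
I0 add r3 <- r1,r4: IF@1 ID@2 stall=0 (-) EX@3 MEM@4 WB@5
I1 ld r3 <- r5: IF@2 ID@3 stall=0 (-) EX@4 MEM@5 WB@6
I2 mul r4 <- r3,r2: IF@3 ID@4 stall=2 (RAW on I1.r3 (WB@6)) EX@7 MEM@8 WB@9
I3 ld r1 <- r3: IF@4 ID@7 stall=0 (-) EX@8 MEM@9 WB@10
I4 sub r4 <- r2,r4: IF@7 ID@8 stall=1 (RAW on I2.r4 (WB@9)) EX@10 MEM@11 WB@12
I5 mul r4 <- r5,r3: IF@8 ID@10 stall=0 (-) EX@11 MEM@12 WB@13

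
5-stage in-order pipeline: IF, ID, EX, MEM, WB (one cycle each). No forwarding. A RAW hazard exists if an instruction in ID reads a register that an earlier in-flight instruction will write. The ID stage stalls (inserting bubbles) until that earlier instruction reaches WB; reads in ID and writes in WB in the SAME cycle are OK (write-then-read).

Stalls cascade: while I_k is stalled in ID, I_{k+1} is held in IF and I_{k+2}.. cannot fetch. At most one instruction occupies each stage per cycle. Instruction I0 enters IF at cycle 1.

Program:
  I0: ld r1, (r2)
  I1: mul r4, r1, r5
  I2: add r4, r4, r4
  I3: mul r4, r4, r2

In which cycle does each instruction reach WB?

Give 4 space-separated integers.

I0 ld r1 <- r2: IF@1 ID@2 stall=0 (-) EX@3 MEM@4 WB@5
I1 mul r4 <- r1,r5: IF@2 ID@3 stall=2 (RAW on I0.r1 (WB@5)) EX@6 MEM@7 WB@8
I2 add r4 <- r4,r4: IF@3 ID@6 stall=2 (RAW on I1.r4 (WB@8)) EX@9 MEM@10 WB@11
I3 mul r4 <- r4,r2: IF@6 ID@9 stall=2 (RAW on I2.r4 (WB@11)) EX@12 MEM@13 WB@14

Answer: 5 8 11 14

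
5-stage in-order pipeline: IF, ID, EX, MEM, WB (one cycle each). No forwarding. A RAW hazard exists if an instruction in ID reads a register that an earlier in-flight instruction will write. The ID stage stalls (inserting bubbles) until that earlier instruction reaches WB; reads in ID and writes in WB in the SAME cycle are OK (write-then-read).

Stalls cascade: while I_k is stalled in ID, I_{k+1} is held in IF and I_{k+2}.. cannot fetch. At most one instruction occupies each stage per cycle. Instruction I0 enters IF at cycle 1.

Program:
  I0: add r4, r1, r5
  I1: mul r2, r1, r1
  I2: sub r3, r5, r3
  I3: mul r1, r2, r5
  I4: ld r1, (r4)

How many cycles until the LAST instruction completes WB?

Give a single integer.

Answer: 10

Derivation:
I0 add r4 <- r1,r5: IF@1 ID@2 stall=0 (-) EX@3 MEM@4 WB@5
I1 mul r2 <- r1,r1: IF@2 ID@3 stall=0 (-) EX@4 MEM@5 WB@6
I2 sub r3 <- r5,r3: IF@3 ID@4 stall=0 (-) EX@5 MEM@6 WB@7
I3 mul r1 <- r2,r5: IF@4 ID@5 stall=1 (RAW on I1.r2 (WB@6)) EX@7 MEM@8 WB@9
I4 ld r1 <- r4: IF@5 ID@7 stall=0 (-) EX@8 MEM@9 WB@10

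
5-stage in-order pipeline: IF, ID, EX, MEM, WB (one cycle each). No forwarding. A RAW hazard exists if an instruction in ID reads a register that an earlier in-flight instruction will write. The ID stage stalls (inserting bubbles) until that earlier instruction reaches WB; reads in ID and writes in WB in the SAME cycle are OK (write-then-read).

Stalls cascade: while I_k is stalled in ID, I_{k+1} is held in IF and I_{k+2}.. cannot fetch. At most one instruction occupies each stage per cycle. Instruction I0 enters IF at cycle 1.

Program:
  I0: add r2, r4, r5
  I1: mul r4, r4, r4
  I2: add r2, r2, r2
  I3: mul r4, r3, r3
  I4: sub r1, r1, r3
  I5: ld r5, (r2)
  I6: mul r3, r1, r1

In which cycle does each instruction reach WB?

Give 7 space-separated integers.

I0 add r2 <- r4,r5: IF@1 ID@2 stall=0 (-) EX@3 MEM@4 WB@5
I1 mul r4 <- r4,r4: IF@2 ID@3 stall=0 (-) EX@4 MEM@5 WB@6
I2 add r2 <- r2,r2: IF@3 ID@4 stall=1 (RAW on I0.r2 (WB@5)) EX@6 MEM@7 WB@8
I3 mul r4 <- r3,r3: IF@4 ID@6 stall=0 (-) EX@7 MEM@8 WB@9
I4 sub r1 <- r1,r3: IF@6 ID@7 stall=0 (-) EX@8 MEM@9 WB@10
I5 ld r5 <- r2: IF@7 ID@8 stall=0 (-) EX@9 MEM@10 WB@11
I6 mul r3 <- r1,r1: IF@8 ID@9 stall=1 (RAW on I4.r1 (WB@10)) EX@11 MEM@12 WB@13

Answer: 5 6 8 9 10 11 13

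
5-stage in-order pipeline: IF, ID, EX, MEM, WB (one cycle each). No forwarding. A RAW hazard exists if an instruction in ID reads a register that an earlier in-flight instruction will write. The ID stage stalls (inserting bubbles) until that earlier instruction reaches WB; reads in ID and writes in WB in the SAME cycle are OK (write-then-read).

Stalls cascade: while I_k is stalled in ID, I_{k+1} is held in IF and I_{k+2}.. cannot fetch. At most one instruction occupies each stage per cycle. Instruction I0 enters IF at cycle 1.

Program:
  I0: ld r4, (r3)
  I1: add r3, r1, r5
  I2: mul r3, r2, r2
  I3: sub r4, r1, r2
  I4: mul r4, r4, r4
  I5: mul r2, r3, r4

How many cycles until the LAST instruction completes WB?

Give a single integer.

I0 ld r4 <- r3: IF@1 ID@2 stall=0 (-) EX@3 MEM@4 WB@5
I1 add r3 <- r1,r5: IF@2 ID@3 stall=0 (-) EX@4 MEM@5 WB@6
I2 mul r3 <- r2,r2: IF@3 ID@4 stall=0 (-) EX@5 MEM@6 WB@7
I3 sub r4 <- r1,r2: IF@4 ID@5 stall=0 (-) EX@6 MEM@7 WB@8
I4 mul r4 <- r4,r4: IF@5 ID@6 stall=2 (RAW on I3.r4 (WB@8)) EX@9 MEM@10 WB@11
I5 mul r2 <- r3,r4: IF@6 ID@9 stall=2 (RAW on I4.r4 (WB@11)) EX@12 MEM@13 WB@14

Answer: 14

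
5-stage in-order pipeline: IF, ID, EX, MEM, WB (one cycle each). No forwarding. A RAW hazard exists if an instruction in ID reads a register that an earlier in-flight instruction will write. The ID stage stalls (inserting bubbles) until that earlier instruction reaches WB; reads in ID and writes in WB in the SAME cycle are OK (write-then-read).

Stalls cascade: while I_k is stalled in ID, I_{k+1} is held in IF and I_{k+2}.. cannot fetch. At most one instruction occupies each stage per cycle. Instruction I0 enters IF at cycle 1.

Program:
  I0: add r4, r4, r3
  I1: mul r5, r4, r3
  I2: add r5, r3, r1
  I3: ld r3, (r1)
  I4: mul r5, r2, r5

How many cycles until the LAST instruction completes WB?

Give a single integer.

I0 add r4 <- r4,r3: IF@1 ID@2 stall=0 (-) EX@3 MEM@4 WB@5
I1 mul r5 <- r4,r3: IF@2 ID@3 stall=2 (RAW on I0.r4 (WB@5)) EX@6 MEM@7 WB@8
I2 add r5 <- r3,r1: IF@3 ID@6 stall=0 (-) EX@7 MEM@8 WB@9
I3 ld r3 <- r1: IF@6 ID@7 stall=0 (-) EX@8 MEM@9 WB@10
I4 mul r5 <- r2,r5: IF@7 ID@8 stall=1 (RAW on I2.r5 (WB@9)) EX@10 MEM@11 WB@12

Answer: 12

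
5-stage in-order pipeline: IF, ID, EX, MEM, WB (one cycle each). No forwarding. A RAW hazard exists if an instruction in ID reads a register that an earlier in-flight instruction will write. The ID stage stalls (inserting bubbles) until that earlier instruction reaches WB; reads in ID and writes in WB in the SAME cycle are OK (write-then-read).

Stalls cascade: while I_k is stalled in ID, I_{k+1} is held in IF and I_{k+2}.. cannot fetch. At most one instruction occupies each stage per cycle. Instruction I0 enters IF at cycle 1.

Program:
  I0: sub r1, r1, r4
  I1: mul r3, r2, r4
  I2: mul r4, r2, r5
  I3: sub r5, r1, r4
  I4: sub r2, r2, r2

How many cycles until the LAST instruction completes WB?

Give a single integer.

Answer: 11

Derivation:
I0 sub r1 <- r1,r4: IF@1 ID@2 stall=0 (-) EX@3 MEM@4 WB@5
I1 mul r3 <- r2,r4: IF@2 ID@3 stall=0 (-) EX@4 MEM@5 WB@6
I2 mul r4 <- r2,r5: IF@3 ID@4 stall=0 (-) EX@5 MEM@6 WB@7
I3 sub r5 <- r1,r4: IF@4 ID@5 stall=2 (RAW on I2.r4 (WB@7)) EX@8 MEM@9 WB@10
I4 sub r2 <- r2,r2: IF@5 ID@8 stall=0 (-) EX@9 MEM@10 WB@11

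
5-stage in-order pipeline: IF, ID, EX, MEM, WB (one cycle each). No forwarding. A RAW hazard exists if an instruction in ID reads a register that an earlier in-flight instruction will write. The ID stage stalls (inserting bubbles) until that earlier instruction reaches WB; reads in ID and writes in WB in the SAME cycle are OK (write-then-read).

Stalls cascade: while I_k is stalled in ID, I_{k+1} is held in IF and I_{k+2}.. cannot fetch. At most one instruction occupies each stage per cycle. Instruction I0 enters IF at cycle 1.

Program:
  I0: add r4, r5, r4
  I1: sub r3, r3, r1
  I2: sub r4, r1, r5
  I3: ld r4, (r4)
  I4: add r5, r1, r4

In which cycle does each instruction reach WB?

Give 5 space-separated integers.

I0 add r4 <- r5,r4: IF@1 ID@2 stall=0 (-) EX@3 MEM@4 WB@5
I1 sub r3 <- r3,r1: IF@2 ID@3 stall=0 (-) EX@4 MEM@5 WB@6
I2 sub r4 <- r1,r5: IF@3 ID@4 stall=0 (-) EX@5 MEM@6 WB@7
I3 ld r4 <- r4: IF@4 ID@5 stall=2 (RAW on I2.r4 (WB@7)) EX@8 MEM@9 WB@10
I4 add r5 <- r1,r4: IF@5 ID@8 stall=2 (RAW on I3.r4 (WB@10)) EX@11 MEM@12 WB@13

Answer: 5 6 7 10 13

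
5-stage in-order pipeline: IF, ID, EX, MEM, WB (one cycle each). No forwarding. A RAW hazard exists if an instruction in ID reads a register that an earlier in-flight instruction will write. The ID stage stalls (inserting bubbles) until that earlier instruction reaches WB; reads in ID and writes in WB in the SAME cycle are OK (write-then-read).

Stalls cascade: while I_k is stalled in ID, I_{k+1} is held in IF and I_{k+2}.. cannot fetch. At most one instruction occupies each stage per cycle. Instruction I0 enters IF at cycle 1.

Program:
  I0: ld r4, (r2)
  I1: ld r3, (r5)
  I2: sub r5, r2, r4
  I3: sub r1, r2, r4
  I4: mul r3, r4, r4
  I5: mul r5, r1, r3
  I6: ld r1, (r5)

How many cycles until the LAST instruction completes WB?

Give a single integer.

Answer: 16

Derivation:
I0 ld r4 <- r2: IF@1 ID@2 stall=0 (-) EX@3 MEM@4 WB@5
I1 ld r3 <- r5: IF@2 ID@3 stall=0 (-) EX@4 MEM@5 WB@6
I2 sub r5 <- r2,r4: IF@3 ID@4 stall=1 (RAW on I0.r4 (WB@5)) EX@6 MEM@7 WB@8
I3 sub r1 <- r2,r4: IF@4 ID@6 stall=0 (-) EX@7 MEM@8 WB@9
I4 mul r3 <- r4,r4: IF@6 ID@7 stall=0 (-) EX@8 MEM@9 WB@10
I5 mul r5 <- r1,r3: IF@7 ID@8 stall=2 (RAW on I4.r3 (WB@10)) EX@11 MEM@12 WB@13
I6 ld r1 <- r5: IF@8 ID@11 stall=2 (RAW on I5.r5 (WB@13)) EX@14 MEM@15 WB@16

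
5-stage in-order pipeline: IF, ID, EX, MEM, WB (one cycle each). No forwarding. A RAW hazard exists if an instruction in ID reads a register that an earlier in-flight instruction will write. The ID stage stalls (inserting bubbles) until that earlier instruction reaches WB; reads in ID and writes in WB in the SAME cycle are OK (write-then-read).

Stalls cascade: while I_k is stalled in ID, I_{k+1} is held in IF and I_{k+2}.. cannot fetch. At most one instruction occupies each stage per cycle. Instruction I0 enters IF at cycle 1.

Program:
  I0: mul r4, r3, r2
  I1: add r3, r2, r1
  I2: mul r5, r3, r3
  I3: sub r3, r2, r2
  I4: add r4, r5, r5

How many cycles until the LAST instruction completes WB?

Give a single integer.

I0 mul r4 <- r3,r2: IF@1 ID@2 stall=0 (-) EX@3 MEM@4 WB@5
I1 add r3 <- r2,r1: IF@2 ID@3 stall=0 (-) EX@4 MEM@5 WB@6
I2 mul r5 <- r3,r3: IF@3 ID@4 stall=2 (RAW on I1.r3 (WB@6)) EX@7 MEM@8 WB@9
I3 sub r3 <- r2,r2: IF@4 ID@7 stall=0 (-) EX@8 MEM@9 WB@10
I4 add r4 <- r5,r5: IF@7 ID@8 stall=1 (RAW on I2.r5 (WB@9)) EX@10 MEM@11 WB@12

Answer: 12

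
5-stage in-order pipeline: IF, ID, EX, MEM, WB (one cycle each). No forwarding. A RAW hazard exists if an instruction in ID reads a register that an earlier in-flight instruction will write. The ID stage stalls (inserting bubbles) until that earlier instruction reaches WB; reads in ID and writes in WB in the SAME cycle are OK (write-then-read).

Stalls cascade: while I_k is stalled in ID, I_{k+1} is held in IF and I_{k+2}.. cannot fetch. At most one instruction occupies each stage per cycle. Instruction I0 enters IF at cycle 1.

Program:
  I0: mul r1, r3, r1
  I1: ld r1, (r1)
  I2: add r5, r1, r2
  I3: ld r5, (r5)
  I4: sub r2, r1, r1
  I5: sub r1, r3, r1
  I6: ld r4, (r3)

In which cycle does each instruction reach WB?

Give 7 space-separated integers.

Answer: 5 8 11 14 15 16 17

Derivation:
I0 mul r1 <- r3,r1: IF@1 ID@2 stall=0 (-) EX@3 MEM@4 WB@5
I1 ld r1 <- r1: IF@2 ID@3 stall=2 (RAW on I0.r1 (WB@5)) EX@6 MEM@7 WB@8
I2 add r5 <- r1,r2: IF@3 ID@6 stall=2 (RAW on I1.r1 (WB@8)) EX@9 MEM@10 WB@11
I3 ld r5 <- r5: IF@6 ID@9 stall=2 (RAW on I2.r5 (WB@11)) EX@12 MEM@13 WB@14
I4 sub r2 <- r1,r1: IF@9 ID@12 stall=0 (-) EX@13 MEM@14 WB@15
I5 sub r1 <- r3,r1: IF@12 ID@13 stall=0 (-) EX@14 MEM@15 WB@16
I6 ld r4 <- r3: IF@13 ID@14 stall=0 (-) EX@15 MEM@16 WB@17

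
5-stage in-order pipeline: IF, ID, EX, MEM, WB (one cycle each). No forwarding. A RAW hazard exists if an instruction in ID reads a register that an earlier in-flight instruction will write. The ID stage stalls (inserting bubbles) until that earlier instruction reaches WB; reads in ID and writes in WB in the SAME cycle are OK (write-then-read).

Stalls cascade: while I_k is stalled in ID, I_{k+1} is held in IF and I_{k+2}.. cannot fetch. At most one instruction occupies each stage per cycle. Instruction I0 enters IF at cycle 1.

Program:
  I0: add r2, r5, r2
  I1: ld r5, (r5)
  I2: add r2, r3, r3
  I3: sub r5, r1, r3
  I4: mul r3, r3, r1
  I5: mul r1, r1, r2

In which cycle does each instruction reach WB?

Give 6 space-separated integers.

Answer: 5 6 7 8 9 10

Derivation:
I0 add r2 <- r5,r2: IF@1 ID@2 stall=0 (-) EX@3 MEM@4 WB@5
I1 ld r5 <- r5: IF@2 ID@3 stall=0 (-) EX@4 MEM@5 WB@6
I2 add r2 <- r3,r3: IF@3 ID@4 stall=0 (-) EX@5 MEM@6 WB@7
I3 sub r5 <- r1,r3: IF@4 ID@5 stall=0 (-) EX@6 MEM@7 WB@8
I4 mul r3 <- r3,r1: IF@5 ID@6 stall=0 (-) EX@7 MEM@8 WB@9
I5 mul r1 <- r1,r2: IF@6 ID@7 stall=0 (-) EX@8 MEM@9 WB@10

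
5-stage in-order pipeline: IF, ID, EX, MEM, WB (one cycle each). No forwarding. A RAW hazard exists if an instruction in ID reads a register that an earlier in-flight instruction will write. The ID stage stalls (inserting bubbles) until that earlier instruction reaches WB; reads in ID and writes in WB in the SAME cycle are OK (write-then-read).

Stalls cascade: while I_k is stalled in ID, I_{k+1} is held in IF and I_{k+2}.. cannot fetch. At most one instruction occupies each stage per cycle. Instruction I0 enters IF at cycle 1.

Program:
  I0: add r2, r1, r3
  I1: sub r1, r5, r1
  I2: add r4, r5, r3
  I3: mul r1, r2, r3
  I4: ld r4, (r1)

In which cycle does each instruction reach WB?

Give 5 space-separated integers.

I0 add r2 <- r1,r3: IF@1 ID@2 stall=0 (-) EX@3 MEM@4 WB@5
I1 sub r1 <- r5,r1: IF@2 ID@3 stall=0 (-) EX@4 MEM@5 WB@6
I2 add r4 <- r5,r3: IF@3 ID@4 stall=0 (-) EX@5 MEM@6 WB@7
I3 mul r1 <- r2,r3: IF@4 ID@5 stall=0 (-) EX@6 MEM@7 WB@8
I4 ld r4 <- r1: IF@5 ID@6 stall=2 (RAW on I3.r1 (WB@8)) EX@9 MEM@10 WB@11

Answer: 5 6 7 8 11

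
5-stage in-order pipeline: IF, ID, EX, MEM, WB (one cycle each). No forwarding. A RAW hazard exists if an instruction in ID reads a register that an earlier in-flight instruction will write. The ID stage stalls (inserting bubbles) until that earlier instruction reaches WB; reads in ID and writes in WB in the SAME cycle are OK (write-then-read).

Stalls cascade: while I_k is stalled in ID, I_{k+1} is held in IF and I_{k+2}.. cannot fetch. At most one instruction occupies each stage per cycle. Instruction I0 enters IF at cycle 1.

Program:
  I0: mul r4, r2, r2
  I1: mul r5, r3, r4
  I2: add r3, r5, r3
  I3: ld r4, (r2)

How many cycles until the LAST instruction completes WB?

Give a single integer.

Answer: 12

Derivation:
I0 mul r4 <- r2,r2: IF@1 ID@2 stall=0 (-) EX@3 MEM@4 WB@5
I1 mul r5 <- r3,r4: IF@2 ID@3 stall=2 (RAW on I0.r4 (WB@5)) EX@6 MEM@7 WB@8
I2 add r3 <- r5,r3: IF@3 ID@6 stall=2 (RAW on I1.r5 (WB@8)) EX@9 MEM@10 WB@11
I3 ld r4 <- r2: IF@6 ID@9 stall=0 (-) EX@10 MEM@11 WB@12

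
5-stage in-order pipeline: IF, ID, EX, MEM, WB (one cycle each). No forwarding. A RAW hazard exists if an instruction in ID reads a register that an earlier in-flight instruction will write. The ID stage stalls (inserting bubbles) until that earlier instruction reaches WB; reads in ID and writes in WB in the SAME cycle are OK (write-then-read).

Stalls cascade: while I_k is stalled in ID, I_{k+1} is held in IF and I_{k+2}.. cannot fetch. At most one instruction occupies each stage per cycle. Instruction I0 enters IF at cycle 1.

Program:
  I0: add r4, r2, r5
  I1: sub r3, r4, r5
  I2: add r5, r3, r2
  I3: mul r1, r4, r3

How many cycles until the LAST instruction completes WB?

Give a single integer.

Answer: 12

Derivation:
I0 add r4 <- r2,r5: IF@1 ID@2 stall=0 (-) EX@3 MEM@4 WB@5
I1 sub r3 <- r4,r5: IF@2 ID@3 stall=2 (RAW on I0.r4 (WB@5)) EX@6 MEM@7 WB@8
I2 add r5 <- r3,r2: IF@3 ID@6 stall=2 (RAW on I1.r3 (WB@8)) EX@9 MEM@10 WB@11
I3 mul r1 <- r4,r3: IF@6 ID@9 stall=0 (-) EX@10 MEM@11 WB@12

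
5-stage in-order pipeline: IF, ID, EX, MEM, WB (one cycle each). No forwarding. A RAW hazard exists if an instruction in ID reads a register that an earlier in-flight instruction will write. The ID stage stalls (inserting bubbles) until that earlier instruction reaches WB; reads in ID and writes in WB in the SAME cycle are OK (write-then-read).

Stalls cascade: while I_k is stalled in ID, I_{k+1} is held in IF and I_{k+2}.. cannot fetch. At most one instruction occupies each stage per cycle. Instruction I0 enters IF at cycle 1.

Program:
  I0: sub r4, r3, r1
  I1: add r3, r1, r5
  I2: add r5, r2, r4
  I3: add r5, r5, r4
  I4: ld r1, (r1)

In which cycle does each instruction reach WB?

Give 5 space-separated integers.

I0 sub r4 <- r3,r1: IF@1 ID@2 stall=0 (-) EX@3 MEM@4 WB@5
I1 add r3 <- r1,r5: IF@2 ID@3 stall=0 (-) EX@4 MEM@5 WB@6
I2 add r5 <- r2,r4: IF@3 ID@4 stall=1 (RAW on I0.r4 (WB@5)) EX@6 MEM@7 WB@8
I3 add r5 <- r5,r4: IF@4 ID@6 stall=2 (RAW on I2.r5 (WB@8)) EX@9 MEM@10 WB@11
I4 ld r1 <- r1: IF@6 ID@9 stall=0 (-) EX@10 MEM@11 WB@12

Answer: 5 6 8 11 12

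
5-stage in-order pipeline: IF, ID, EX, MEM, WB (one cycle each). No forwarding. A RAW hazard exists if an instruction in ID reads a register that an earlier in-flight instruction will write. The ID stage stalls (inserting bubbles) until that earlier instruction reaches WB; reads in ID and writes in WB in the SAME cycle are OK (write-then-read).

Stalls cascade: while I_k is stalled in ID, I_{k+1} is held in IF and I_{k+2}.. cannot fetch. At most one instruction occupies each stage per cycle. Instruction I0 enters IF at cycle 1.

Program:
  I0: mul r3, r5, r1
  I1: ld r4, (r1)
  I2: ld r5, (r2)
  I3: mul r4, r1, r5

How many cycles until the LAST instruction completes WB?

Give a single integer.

Answer: 10

Derivation:
I0 mul r3 <- r5,r1: IF@1 ID@2 stall=0 (-) EX@3 MEM@4 WB@5
I1 ld r4 <- r1: IF@2 ID@3 stall=0 (-) EX@4 MEM@5 WB@6
I2 ld r5 <- r2: IF@3 ID@4 stall=0 (-) EX@5 MEM@6 WB@7
I3 mul r4 <- r1,r5: IF@4 ID@5 stall=2 (RAW on I2.r5 (WB@7)) EX@8 MEM@9 WB@10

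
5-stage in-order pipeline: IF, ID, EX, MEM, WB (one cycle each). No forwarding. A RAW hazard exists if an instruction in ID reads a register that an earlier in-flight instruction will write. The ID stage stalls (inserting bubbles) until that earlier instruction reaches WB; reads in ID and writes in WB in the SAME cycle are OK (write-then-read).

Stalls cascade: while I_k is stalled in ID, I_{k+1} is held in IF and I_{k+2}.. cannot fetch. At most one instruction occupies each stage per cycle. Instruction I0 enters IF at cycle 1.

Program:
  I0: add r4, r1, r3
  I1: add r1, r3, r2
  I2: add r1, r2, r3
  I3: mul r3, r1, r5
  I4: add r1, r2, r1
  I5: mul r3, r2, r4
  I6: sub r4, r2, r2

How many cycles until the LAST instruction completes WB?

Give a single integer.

I0 add r4 <- r1,r3: IF@1 ID@2 stall=0 (-) EX@3 MEM@4 WB@5
I1 add r1 <- r3,r2: IF@2 ID@3 stall=0 (-) EX@4 MEM@5 WB@6
I2 add r1 <- r2,r3: IF@3 ID@4 stall=0 (-) EX@5 MEM@6 WB@7
I3 mul r3 <- r1,r5: IF@4 ID@5 stall=2 (RAW on I2.r1 (WB@7)) EX@8 MEM@9 WB@10
I4 add r1 <- r2,r1: IF@5 ID@8 stall=0 (-) EX@9 MEM@10 WB@11
I5 mul r3 <- r2,r4: IF@8 ID@9 stall=0 (-) EX@10 MEM@11 WB@12
I6 sub r4 <- r2,r2: IF@9 ID@10 stall=0 (-) EX@11 MEM@12 WB@13

Answer: 13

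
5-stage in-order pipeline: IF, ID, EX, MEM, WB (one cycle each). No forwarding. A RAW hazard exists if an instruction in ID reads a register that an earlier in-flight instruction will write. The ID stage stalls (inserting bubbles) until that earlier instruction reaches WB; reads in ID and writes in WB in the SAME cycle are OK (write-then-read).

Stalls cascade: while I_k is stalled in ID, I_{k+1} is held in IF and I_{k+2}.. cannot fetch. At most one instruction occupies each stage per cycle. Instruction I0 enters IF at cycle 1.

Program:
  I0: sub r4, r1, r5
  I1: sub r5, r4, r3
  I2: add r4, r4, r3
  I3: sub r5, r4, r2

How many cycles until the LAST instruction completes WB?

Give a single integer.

I0 sub r4 <- r1,r5: IF@1 ID@2 stall=0 (-) EX@3 MEM@4 WB@5
I1 sub r5 <- r4,r3: IF@2 ID@3 stall=2 (RAW on I0.r4 (WB@5)) EX@6 MEM@7 WB@8
I2 add r4 <- r4,r3: IF@3 ID@6 stall=0 (-) EX@7 MEM@8 WB@9
I3 sub r5 <- r4,r2: IF@6 ID@7 stall=2 (RAW on I2.r4 (WB@9)) EX@10 MEM@11 WB@12

Answer: 12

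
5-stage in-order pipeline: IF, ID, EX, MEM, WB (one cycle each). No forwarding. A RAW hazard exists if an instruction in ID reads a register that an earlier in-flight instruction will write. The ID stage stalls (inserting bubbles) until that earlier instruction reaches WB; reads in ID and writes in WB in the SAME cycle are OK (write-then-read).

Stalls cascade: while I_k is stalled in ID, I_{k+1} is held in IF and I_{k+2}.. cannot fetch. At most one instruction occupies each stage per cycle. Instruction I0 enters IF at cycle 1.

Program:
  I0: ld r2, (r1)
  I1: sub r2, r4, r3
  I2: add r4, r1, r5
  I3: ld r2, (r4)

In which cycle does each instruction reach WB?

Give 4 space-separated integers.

I0 ld r2 <- r1: IF@1 ID@2 stall=0 (-) EX@3 MEM@4 WB@5
I1 sub r2 <- r4,r3: IF@2 ID@3 stall=0 (-) EX@4 MEM@5 WB@6
I2 add r4 <- r1,r5: IF@3 ID@4 stall=0 (-) EX@5 MEM@6 WB@7
I3 ld r2 <- r4: IF@4 ID@5 stall=2 (RAW on I2.r4 (WB@7)) EX@8 MEM@9 WB@10

Answer: 5 6 7 10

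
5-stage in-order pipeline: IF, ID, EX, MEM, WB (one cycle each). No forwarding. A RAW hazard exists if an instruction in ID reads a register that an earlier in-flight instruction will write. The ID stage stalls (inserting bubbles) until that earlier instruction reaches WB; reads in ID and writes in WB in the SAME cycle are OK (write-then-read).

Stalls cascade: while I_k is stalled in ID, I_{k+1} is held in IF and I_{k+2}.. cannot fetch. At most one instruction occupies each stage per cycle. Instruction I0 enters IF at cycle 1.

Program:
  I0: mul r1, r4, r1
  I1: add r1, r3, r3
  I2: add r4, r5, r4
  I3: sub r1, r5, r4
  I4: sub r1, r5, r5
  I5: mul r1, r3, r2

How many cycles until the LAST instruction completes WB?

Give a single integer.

I0 mul r1 <- r4,r1: IF@1 ID@2 stall=0 (-) EX@3 MEM@4 WB@5
I1 add r1 <- r3,r3: IF@2 ID@3 stall=0 (-) EX@4 MEM@5 WB@6
I2 add r4 <- r5,r4: IF@3 ID@4 stall=0 (-) EX@5 MEM@6 WB@7
I3 sub r1 <- r5,r4: IF@4 ID@5 stall=2 (RAW on I2.r4 (WB@7)) EX@8 MEM@9 WB@10
I4 sub r1 <- r5,r5: IF@5 ID@8 stall=0 (-) EX@9 MEM@10 WB@11
I5 mul r1 <- r3,r2: IF@8 ID@9 stall=0 (-) EX@10 MEM@11 WB@12

Answer: 12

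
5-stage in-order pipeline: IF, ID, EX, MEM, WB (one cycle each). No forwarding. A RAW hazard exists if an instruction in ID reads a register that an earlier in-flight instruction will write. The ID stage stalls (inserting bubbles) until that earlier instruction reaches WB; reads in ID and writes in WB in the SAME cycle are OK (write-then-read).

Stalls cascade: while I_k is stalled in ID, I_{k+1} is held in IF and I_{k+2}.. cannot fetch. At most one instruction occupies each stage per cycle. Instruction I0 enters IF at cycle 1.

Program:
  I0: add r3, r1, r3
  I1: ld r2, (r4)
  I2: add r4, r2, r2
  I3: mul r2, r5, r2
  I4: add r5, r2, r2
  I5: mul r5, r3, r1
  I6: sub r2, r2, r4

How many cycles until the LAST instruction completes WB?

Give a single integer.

Answer: 15

Derivation:
I0 add r3 <- r1,r3: IF@1 ID@2 stall=0 (-) EX@3 MEM@4 WB@5
I1 ld r2 <- r4: IF@2 ID@3 stall=0 (-) EX@4 MEM@5 WB@6
I2 add r4 <- r2,r2: IF@3 ID@4 stall=2 (RAW on I1.r2 (WB@6)) EX@7 MEM@8 WB@9
I3 mul r2 <- r5,r2: IF@4 ID@7 stall=0 (-) EX@8 MEM@9 WB@10
I4 add r5 <- r2,r2: IF@7 ID@8 stall=2 (RAW on I3.r2 (WB@10)) EX@11 MEM@12 WB@13
I5 mul r5 <- r3,r1: IF@8 ID@11 stall=0 (-) EX@12 MEM@13 WB@14
I6 sub r2 <- r2,r4: IF@11 ID@12 stall=0 (-) EX@13 MEM@14 WB@15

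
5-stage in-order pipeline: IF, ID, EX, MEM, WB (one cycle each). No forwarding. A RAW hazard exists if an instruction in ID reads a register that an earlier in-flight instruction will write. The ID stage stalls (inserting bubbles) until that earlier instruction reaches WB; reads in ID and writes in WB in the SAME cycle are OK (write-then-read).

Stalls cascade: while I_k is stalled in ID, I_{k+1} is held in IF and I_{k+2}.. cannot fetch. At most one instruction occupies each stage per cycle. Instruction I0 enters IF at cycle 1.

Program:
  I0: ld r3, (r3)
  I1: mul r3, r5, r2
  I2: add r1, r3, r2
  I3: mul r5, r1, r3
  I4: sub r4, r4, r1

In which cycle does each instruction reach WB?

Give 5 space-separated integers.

I0 ld r3 <- r3: IF@1 ID@2 stall=0 (-) EX@3 MEM@4 WB@5
I1 mul r3 <- r5,r2: IF@2 ID@3 stall=0 (-) EX@4 MEM@5 WB@6
I2 add r1 <- r3,r2: IF@3 ID@4 stall=2 (RAW on I1.r3 (WB@6)) EX@7 MEM@8 WB@9
I3 mul r5 <- r1,r3: IF@4 ID@7 stall=2 (RAW on I2.r1 (WB@9)) EX@10 MEM@11 WB@12
I4 sub r4 <- r4,r1: IF@7 ID@10 stall=0 (-) EX@11 MEM@12 WB@13

Answer: 5 6 9 12 13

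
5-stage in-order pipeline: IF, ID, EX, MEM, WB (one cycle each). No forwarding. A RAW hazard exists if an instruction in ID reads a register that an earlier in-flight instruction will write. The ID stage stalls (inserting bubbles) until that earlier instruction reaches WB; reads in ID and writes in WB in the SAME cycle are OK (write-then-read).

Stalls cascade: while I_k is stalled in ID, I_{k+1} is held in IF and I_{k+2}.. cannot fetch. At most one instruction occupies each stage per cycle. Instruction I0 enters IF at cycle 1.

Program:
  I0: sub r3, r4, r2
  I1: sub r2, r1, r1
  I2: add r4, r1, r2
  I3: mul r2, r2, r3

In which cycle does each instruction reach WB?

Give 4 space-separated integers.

Answer: 5 6 9 10

Derivation:
I0 sub r3 <- r4,r2: IF@1 ID@2 stall=0 (-) EX@3 MEM@4 WB@5
I1 sub r2 <- r1,r1: IF@2 ID@3 stall=0 (-) EX@4 MEM@5 WB@6
I2 add r4 <- r1,r2: IF@3 ID@4 stall=2 (RAW on I1.r2 (WB@6)) EX@7 MEM@8 WB@9
I3 mul r2 <- r2,r3: IF@4 ID@7 stall=0 (-) EX@8 MEM@9 WB@10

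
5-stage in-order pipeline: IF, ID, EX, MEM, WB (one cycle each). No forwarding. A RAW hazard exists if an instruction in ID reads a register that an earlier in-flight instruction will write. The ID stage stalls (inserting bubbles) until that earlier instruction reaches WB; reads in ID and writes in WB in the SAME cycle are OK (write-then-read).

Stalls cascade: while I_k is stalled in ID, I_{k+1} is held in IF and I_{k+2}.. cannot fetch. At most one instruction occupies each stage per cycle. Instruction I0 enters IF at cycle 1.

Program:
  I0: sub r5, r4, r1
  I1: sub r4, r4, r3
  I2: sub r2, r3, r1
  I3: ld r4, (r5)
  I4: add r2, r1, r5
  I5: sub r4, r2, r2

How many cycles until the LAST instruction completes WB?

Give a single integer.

I0 sub r5 <- r4,r1: IF@1 ID@2 stall=0 (-) EX@3 MEM@4 WB@5
I1 sub r4 <- r4,r3: IF@2 ID@3 stall=0 (-) EX@4 MEM@5 WB@6
I2 sub r2 <- r3,r1: IF@3 ID@4 stall=0 (-) EX@5 MEM@6 WB@7
I3 ld r4 <- r5: IF@4 ID@5 stall=0 (-) EX@6 MEM@7 WB@8
I4 add r2 <- r1,r5: IF@5 ID@6 stall=0 (-) EX@7 MEM@8 WB@9
I5 sub r4 <- r2,r2: IF@6 ID@7 stall=2 (RAW on I4.r2 (WB@9)) EX@10 MEM@11 WB@12

Answer: 12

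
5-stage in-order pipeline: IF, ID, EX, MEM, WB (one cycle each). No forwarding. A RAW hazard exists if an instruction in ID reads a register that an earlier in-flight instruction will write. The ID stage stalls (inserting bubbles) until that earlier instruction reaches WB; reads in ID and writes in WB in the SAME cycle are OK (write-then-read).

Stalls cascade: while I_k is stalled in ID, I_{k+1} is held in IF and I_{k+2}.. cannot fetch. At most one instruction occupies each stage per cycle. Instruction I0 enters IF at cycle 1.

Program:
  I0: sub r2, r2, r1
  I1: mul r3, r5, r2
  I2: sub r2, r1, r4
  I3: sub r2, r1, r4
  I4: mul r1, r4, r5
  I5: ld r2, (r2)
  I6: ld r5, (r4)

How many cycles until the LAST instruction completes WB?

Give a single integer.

Answer: 14

Derivation:
I0 sub r2 <- r2,r1: IF@1 ID@2 stall=0 (-) EX@3 MEM@4 WB@5
I1 mul r3 <- r5,r2: IF@2 ID@3 stall=2 (RAW on I0.r2 (WB@5)) EX@6 MEM@7 WB@8
I2 sub r2 <- r1,r4: IF@3 ID@6 stall=0 (-) EX@7 MEM@8 WB@9
I3 sub r2 <- r1,r4: IF@6 ID@7 stall=0 (-) EX@8 MEM@9 WB@10
I4 mul r1 <- r4,r5: IF@7 ID@8 stall=0 (-) EX@9 MEM@10 WB@11
I5 ld r2 <- r2: IF@8 ID@9 stall=1 (RAW on I3.r2 (WB@10)) EX@11 MEM@12 WB@13
I6 ld r5 <- r4: IF@9 ID@11 stall=0 (-) EX@12 MEM@13 WB@14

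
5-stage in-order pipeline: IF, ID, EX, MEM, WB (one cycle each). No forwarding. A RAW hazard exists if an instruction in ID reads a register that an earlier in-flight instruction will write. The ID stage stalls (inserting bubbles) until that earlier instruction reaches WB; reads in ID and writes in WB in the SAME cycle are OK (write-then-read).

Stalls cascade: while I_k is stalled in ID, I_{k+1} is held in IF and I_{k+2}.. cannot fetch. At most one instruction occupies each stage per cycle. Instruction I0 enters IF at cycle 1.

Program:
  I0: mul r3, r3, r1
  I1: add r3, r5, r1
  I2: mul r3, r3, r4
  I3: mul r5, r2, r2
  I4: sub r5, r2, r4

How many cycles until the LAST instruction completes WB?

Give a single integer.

Answer: 11

Derivation:
I0 mul r3 <- r3,r1: IF@1 ID@2 stall=0 (-) EX@3 MEM@4 WB@5
I1 add r3 <- r5,r1: IF@2 ID@3 stall=0 (-) EX@4 MEM@5 WB@6
I2 mul r3 <- r3,r4: IF@3 ID@4 stall=2 (RAW on I1.r3 (WB@6)) EX@7 MEM@8 WB@9
I3 mul r5 <- r2,r2: IF@4 ID@7 stall=0 (-) EX@8 MEM@9 WB@10
I4 sub r5 <- r2,r4: IF@7 ID@8 stall=0 (-) EX@9 MEM@10 WB@11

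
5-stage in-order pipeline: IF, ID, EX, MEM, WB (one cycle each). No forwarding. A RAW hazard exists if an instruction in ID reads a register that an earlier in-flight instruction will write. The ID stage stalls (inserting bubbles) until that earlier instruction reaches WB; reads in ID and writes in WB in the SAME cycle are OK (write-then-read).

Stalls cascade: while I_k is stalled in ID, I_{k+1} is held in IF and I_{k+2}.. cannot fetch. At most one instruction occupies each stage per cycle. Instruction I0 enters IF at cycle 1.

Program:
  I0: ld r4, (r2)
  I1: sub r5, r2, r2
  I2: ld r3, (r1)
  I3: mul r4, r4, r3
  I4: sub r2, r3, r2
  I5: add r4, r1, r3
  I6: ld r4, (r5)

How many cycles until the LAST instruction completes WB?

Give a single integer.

Answer: 13

Derivation:
I0 ld r4 <- r2: IF@1 ID@2 stall=0 (-) EX@3 MEM@4 WB@5
I1 sub r5 <- r2,r2: IF@2 ID@3 stall=0 (-) EX@4 MEM@5 WB@6
I2 ld r3 <- r1: IF@3 ID@4 stall=0 (-) EX@5 MEM@6 WB@7
I3 mul r4 <- r4,r3: IF@4 ID@5 stall=2 (RAW on I2.r3 (WB@7)) EX@8 MEM@9 WB@10
I4 sub r2 <- r3,r2: IF@5 ID@8 stall=0 (-) EX@9 MEM@10 WB@11
I5 add r4 <- r1,r3: IF@8 ID@9 stall=0 (-) EX@10 MEM@11 WB@12
I6 ld r4 <- r5: IF@9 ID@10 stall=0 (-) EX@11 MEM@12 WB@13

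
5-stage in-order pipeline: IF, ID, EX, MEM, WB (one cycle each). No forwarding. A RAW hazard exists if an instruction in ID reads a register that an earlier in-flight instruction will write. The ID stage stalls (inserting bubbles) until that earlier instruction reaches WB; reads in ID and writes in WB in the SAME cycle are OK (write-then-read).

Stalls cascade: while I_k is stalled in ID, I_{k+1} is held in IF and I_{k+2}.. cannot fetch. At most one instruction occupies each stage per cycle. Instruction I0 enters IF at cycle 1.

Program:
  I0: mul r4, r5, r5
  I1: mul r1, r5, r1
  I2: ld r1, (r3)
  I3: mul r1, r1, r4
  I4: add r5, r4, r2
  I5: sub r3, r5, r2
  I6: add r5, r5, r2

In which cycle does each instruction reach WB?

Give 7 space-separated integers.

I0 mul r4 <- r5,r5: IF@1 ID@2 stall=0 (-) EX@3 MEM@4 WB@5
I1 mul r1 <- r5,r1: IF@2 ID@3 stall=0 (-) EX@4 MEM@5 WB@6
I2 ld r1 <- r3: IF@3 ID@4 stall=0 (-) EX@5 MEM@6 WB@7
I3 mul r1 <- r1,r4: IF@4 ID@5 stall=2 (RAW on I2.r1 (WB@7)) EX@8 MEM@9 WB@10
I4 add r5 <- r4,r2: IF@5 ID@8 stall=0 (-) EX@9 MEM@10 WB@11
I5 sub r3 <- r5,r2: IF@8 ID@9 stall=2 (RAW on I4.r5 (WB@11)) EX@12 MEM@13 WB@14
I6 add r5 <- r5,r2: IF@9 ID@12 stall=0 (-) EX@13 MEM@14 WB@15

Answer: 5 6 7 10 11 14 15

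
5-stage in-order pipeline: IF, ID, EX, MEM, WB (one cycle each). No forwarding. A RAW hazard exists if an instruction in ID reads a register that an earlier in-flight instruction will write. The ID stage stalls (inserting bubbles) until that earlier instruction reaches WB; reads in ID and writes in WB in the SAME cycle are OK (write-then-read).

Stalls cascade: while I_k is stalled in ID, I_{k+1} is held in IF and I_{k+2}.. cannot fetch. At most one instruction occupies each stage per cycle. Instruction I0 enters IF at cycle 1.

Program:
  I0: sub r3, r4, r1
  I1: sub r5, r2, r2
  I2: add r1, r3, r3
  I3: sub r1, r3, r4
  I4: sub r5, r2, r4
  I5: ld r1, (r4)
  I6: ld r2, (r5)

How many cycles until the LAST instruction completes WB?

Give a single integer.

Answer: 13

Derivation:
I0 sub r3 <- r4,r1: IF@1 ID@2 stall=0 (-) EX@3 MEM@4 WB@5
I1 sub r5 <- r2,r2: IF@2 ID@3 stall=0 (-) EX@4 MEM@5 WB@6
I2 add r1 <- r3,r3: IF@3 ID@4 stall=1 (RAW on I0.r3 (WB@5)) EX@6 MEM@7 WB@8
I3 sub r1 <- r3,r4: IF@4 ID@6 stall=0 (-) EX@7 MEM@8 WB@9
I4 sub r5 <- r2,r4: IF@6 ID@7 stall=0 (-) EX@8 MEM@9 WB@10
I5 ld r1 <- r4: IF@7 ID@8 stall=0 (-) EX@9 MEM@10 WB@11
I6 ld r2 <- r5: IF@8 ID@9 stall=1 (RAW on I4.r5 (WB@10)) EX@11 MEM@12 WB@13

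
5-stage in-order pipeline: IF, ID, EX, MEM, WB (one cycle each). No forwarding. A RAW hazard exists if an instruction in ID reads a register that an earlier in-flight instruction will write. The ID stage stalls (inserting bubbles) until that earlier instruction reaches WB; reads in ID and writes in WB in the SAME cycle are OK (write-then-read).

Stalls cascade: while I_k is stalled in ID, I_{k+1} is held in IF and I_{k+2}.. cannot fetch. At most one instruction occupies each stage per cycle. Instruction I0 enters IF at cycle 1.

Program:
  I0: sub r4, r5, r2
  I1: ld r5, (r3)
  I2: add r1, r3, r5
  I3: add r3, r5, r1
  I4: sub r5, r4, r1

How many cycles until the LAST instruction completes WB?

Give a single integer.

I0 sub r4 <- r5,r2: IF@1 ID@2 stall=0 (-) EX@3 MEM@4 WB@5
I1 ld r5 <- r3: IF@2 ID@3 stall=0 (-) EX@4 MEM@5 WB@6
I2 add r1 <- r3,r5: IF@3 ID@4 stall=2 (RAW on I1.r5 (WB@6)) EX@7 MEM@8 WB@9
I3 add r3 <- r5,r1: IF@4 ID@7 stall=2 (RAW on I2.r1 (WB@9)) EX@10 MEM@11 WB@12
I4 sub r5 <- r4,r1: IF@7 ID@10 stall=0 (-) EX@11 MEM@12 WB@13

Answer: 13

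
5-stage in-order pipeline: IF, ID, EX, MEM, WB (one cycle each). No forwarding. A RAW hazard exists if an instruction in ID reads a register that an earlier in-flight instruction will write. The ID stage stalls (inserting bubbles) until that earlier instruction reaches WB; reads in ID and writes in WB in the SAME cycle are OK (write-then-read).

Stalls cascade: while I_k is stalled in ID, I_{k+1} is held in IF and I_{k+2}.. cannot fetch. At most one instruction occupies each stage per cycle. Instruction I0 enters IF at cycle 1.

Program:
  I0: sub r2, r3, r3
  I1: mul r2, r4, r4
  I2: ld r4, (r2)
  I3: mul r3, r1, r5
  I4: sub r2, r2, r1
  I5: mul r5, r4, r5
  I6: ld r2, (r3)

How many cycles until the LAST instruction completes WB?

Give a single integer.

I0 sub r2 <- r3,r3: IF@1 ID@2 stall=0 (-) EX@3 MEM@4 WB@5
I1 mul r2 <- r4,r4: IF@2 ID@3 stall=0 (-) EX@4 MEM@5 WB@6
I2 ld r4 <- r2: IF@3 ID@4 stall=2 (RAW on I1.r2 (WB@6)) EX@7 MEM@8 WB@9
I3 mul r3 <- r1,r5: IF@4 ID@7 stall=0 (-) EX@8 MEM@9 WB@10
I4 sub r2 <- r2,r1: IF@7 ID@8 stall=0 (-) EX@9 MEM@10 WB@11
I5 mul r5 <- r4,r5: IF@8 ID@9 stall=0 (-) EX@10 MEM@11 WB@12
I6 ld r2 <- r3: IF@9 ID@10 stall=0 (-) EX@11 MEM@12 WB@13

Answer: 13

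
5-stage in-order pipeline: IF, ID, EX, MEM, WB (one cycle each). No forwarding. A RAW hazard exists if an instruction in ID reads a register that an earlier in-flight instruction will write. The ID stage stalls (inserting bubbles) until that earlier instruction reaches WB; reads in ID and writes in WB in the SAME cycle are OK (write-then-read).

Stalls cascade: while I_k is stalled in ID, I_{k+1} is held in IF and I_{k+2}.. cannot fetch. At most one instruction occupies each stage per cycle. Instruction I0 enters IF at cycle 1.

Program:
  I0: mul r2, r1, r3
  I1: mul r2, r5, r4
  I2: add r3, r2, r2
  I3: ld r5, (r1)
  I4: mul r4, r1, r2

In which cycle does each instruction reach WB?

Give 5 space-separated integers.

I0 mul r2 <- r1,r3: IF@1 ID@2 stall=0 (-) EX@3 MEM@4 WB@5
I1 mul r2 <- r5,r4: IF@2 ID@3 stall=0 (-) EX@4 MEM@5 WB@6
I2 add r3 <- r2,r2: IF@3 ID@4 stall=2 (RAW on I1.r2 (WB@6)) EX@7 MEM@8 WB@9
I3 ld r5 <- r1: IF@4 ID@7 stall=0 (-) EX@8 MEM@9 WB@10
I4 mul r4 <- r1,r2: IF@7 ID@8 stall=0 (-) EX@9 MEM@10 WB@11

Answer: 5 6 9 10 11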